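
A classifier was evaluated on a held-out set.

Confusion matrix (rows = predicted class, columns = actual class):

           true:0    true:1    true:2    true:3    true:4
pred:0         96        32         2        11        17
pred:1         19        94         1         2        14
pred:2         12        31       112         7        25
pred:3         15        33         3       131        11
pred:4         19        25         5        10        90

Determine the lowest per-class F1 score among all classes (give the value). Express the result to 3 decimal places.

Per-class F1 score (2·TP/(2·TP+FP+FN)):
  0: TP=96, FP=32+2+11+17=62, FN=19+12+15+19=65 → 192/319 = 0.6019
  1: TP=94, FP=19+1+2+14=36, FN=32+31+33+25=121 → 188/345 = 0.5449
  2: TP=112, FP=12+31+7+25=75, FN=2+1+3+5=11 → 224/310 = 0.7226
  3: TP=131, FP=15+33+3+11=62, FN=11+2+7+10=30 → 262/354 = 0.7401
  4: TP=90, FP=19+25+5+10=59, FN=17+14+25+11=67 → 180/306 = 0.5882
Lowest is class '1' with F1 score = 0.545.

0.545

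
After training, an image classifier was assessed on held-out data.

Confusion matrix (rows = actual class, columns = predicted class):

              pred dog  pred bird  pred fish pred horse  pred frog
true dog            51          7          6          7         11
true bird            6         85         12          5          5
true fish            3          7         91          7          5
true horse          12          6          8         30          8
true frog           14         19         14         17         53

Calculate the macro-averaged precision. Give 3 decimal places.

0.615

Per-class precision (TP/(TP+FP)):
  dog: TP=51, FP=6+3+12+14=35 → 51/86 = 0.5930
  bird: TP=85, FP=7+7+6+19=39 → 85/124 = 0.6855
  fish: TP=91, FP=6+12+8+14=40 → 91/131 = 0.6947
  horse: TP=30, FP=7+5+7+17=36 → 30/66 = 0.4545
  frog: TP=53, FP=11+5+5+8=29 → 53/82 = 0.6463
Macro-precision = mean = (0.5930 + 0.6855 + 0.6947 + 0.4545 + 0.6463) / 5 = 0.615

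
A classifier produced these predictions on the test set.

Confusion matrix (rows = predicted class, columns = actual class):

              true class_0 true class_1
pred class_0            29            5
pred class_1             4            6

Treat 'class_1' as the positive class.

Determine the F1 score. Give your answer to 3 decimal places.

Precision = TP/(TP+FP) = 6/10 = 0.6000
Recall = TP/(TP+FN) = 6/11 = 0.5455
F1 = 2·TP/(2·TP+FP+FN) = 12/21 = 0.571

0.571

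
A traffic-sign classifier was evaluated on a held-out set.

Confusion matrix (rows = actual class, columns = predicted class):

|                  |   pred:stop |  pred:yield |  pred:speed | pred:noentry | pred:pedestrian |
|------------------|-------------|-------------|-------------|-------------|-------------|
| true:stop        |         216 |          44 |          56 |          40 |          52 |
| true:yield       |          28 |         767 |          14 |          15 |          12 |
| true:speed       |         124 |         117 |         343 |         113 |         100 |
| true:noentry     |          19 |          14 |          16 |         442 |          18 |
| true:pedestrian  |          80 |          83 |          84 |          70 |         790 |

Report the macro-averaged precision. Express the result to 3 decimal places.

Per-class precision (TP/(TP+FP)):
  stop: TP=216, FP=28+124+19+80=251 → 216/467 = 0.4625
  yield: TP=767, FP=44+117+14+83=258 → 767/1025 = 0.7483
  speed: TP=343, FP=56+14+16+84=170 → 343/513 = 0.6686
  noentry: TP=442, FP=40+15+113+70=238 → 442/680 = 0.6500
  pedestrian: TP=790, FP=52+12+100+18=182 → 790/972 = 0.8128
Macro-precision = mean = (0.4625 + 0.7483 + 0.6686 + 0.6500 + 0.8128) / 5 = 0.668

0.668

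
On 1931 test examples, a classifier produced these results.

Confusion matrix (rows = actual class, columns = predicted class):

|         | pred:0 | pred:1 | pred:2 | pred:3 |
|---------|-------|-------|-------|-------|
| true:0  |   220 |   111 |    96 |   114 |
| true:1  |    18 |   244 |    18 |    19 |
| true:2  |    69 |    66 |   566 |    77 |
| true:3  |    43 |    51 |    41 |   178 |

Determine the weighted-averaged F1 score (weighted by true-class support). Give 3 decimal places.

Per-class F1 score (2·TP/(2·TP+FP+FN)):
  0: TP=220, FP=18+69+43=130, FN=111+96+114=321 → 440/891 = 0.4938
  1: TP=244, FP=111+66+51=228, FN=18+18+19=55 → 488/771 = 0.6329
  2: TP=566, FP=96+18+41=155, FN=69+66+77=212 → 1132/1499 = 0.7552
  3: TP=178, FP=114+19+77=210, FN=43+51+41=135 → 356/701 = 0.5078
Weighted-F1 score = Σ (supportᵢ/N)·F1 scoreᵢ with N=1931: (541/1931)·0.4938 + (299/1931)·0.6329 + (778/1931)·0.7552 + (313/1931)·0.5078 = 0.623

0.623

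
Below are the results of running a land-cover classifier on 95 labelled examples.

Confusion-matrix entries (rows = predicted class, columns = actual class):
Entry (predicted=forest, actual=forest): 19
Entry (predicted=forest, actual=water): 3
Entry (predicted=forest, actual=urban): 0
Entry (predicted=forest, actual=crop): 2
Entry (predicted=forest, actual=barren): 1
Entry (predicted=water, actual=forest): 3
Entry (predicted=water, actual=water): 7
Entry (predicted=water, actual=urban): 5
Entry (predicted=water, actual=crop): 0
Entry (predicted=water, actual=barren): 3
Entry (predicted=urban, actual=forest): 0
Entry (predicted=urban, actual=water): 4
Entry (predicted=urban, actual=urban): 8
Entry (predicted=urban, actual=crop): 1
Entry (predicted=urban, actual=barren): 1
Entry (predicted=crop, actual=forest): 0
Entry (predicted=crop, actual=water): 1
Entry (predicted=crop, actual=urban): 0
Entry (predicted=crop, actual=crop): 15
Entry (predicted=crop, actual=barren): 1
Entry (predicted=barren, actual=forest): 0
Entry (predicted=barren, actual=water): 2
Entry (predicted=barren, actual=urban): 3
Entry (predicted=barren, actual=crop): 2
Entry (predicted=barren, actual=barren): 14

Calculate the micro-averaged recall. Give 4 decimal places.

0.6632

Micro-averaging pools counts across classes: ΣTP=63, ΣFP=32, ΣFN=32.
Micro-recall = TP/(TP+FN) on pooled counts = 0.6632 (equals overall accuracy in single-label multiclass).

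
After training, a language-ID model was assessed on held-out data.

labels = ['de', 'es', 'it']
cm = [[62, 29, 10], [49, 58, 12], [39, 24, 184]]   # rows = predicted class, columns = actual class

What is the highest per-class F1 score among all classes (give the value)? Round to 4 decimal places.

0.8124

Per-class F1 score (2·TP/(2·TP+FP+FN)):
  de: TP=62, FP=29+10=39, FN=49+39=88 → 124/251 = 0.49402
  es: TP=58, FP=49+12=61, FN=29+24=53 → 116/230 = 0.50435
  it: TP=184, FP=39+24=63, FN=10+12=22 → 368/453 = 0.81236
Highest is class 'it' with F1 score = 0.8124.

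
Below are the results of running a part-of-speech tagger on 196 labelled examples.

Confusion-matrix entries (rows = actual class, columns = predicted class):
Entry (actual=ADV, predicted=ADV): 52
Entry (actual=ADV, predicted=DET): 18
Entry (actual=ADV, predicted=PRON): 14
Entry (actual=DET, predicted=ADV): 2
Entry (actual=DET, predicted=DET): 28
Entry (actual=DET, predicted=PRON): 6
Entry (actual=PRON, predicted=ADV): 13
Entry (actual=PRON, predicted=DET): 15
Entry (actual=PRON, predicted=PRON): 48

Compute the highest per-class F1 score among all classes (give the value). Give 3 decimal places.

0.689

Per-class F1 score (2·TP/(2·TP+FP+FN)):
  ADV: TP=52, FP=2+13=15, FN=18+14=32 → 104/151 = 0.6887
  DET: TP=28, FP=18+15=33, FN=2+6=8 → 56/97 = 0.5773
  PRON: TP=48, FP=14+6=20, FN=13+15=28 → 96/144 = 0.6667
Highest is class 'ADV' with F1 score = 0.689.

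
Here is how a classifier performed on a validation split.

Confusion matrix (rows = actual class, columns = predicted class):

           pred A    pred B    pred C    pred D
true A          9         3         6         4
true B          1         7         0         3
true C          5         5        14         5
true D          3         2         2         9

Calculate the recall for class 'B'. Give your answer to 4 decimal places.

0.6364

Take TP from the diagonal, FP from the rest of the 'B' prediction marginal, FN from the rest of the 'B' actual marginal.
recall = TP/(TP+FN).
B: TP=7, FN=1+0+3=4 → 7/11 = 0.63636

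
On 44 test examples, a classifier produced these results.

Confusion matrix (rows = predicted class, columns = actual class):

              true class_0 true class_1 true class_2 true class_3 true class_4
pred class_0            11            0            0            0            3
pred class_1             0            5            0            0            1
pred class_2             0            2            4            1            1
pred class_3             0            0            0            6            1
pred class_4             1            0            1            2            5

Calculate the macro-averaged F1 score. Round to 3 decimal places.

0.696

Per-class F1 score (2·TP/(2·TP+FP+FN)):
  class_0: TP=11, FP=0+0+0+3=3, FN=0+0+0+1=1 → 22/26 = 0.8462
  class_1: TP=5, FP=0+0+0+1=1, FN=0+2+0+0=2 → 10/13 = 0.7692
  class_2: TP=4, FP=0+2+1+1=4, FN=0+0+0+1=1 → 8/13 = 0.6154
  class_3: TP=6, FP=0+0+0+1=1, FN=0+0+1+2=3 → 12/16 = 0.7500
  class_4: TP=5, FP=1+0+1+2=4, FN=3+1+1+1=6 → 10/20 = 0.5000
Macro-F1 score = mean = (0.8462 + 0.7692 + 0.6154 + 0.7500 + 0.5000) / 5 = 0.696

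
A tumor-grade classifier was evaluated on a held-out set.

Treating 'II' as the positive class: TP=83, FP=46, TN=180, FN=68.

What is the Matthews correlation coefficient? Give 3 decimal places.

MCC = (TP·TN − FP·FN) / √((TP+FP)(TP+FN)(TN+FP)(TN+FN))
Numerator = 83·180 − 46·68 = 11812
Denominator = √(129·151·226·248) = √1091758992 = 33041.7765
MCC = 11812 / 33041.7765 = 0.357

0.357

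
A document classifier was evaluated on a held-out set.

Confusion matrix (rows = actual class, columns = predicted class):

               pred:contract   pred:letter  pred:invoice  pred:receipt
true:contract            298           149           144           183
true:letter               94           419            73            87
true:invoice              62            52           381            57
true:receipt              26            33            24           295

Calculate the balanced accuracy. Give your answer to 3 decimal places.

0.620

Balanced accuracy = mean of per-class recall.
  contract: recall = 298/774 = 0.3850
  letter: recall = 419/673 = 0.6226
  invoice: recall = 381/552 = 0.6902
  receipt: recall = 295/378 = 0.7804
Mean = (0.3850 + 0.6226 + 0.6902 + 0.7804) / 4 = 0.620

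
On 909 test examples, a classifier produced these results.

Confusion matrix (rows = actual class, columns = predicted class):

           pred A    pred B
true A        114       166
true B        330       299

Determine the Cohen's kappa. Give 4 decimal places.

Observed agreement pₒ = trace/N = 413/909 = 0.45435
Expected agreement pₑ = Σ (rowᵢ·colᵢ)/N² = (280·444 + 629·465)/909² = 0.50443
κ = (pₒ − pₑ)/(1 − pₑ) = (0.45435 − 0.50443)/(1 − 0.50443) = -0.1011

-0.1011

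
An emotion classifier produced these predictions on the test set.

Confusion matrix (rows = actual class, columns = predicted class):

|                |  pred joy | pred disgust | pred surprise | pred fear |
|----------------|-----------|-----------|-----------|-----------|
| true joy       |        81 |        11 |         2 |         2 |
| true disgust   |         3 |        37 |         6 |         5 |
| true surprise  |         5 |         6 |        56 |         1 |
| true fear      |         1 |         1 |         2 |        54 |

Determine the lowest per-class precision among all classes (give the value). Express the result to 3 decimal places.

Per-class precision (TP/(TP+FP)):
  joy: TP=81, FP=3+5+1=9 → 81/90 = 0.9000
  disgust: TP=37, FP=11+6+1=18 → 37/55 = 0.6727
  surprise: TP=56, FP=2+6+2=10 → 56/66 = 0.8485
  fear: TP=54, FP=2+5+1=8 → 54/62 = 0.8710
Lowest is class 'disgust' with precision = 0.673.

0.673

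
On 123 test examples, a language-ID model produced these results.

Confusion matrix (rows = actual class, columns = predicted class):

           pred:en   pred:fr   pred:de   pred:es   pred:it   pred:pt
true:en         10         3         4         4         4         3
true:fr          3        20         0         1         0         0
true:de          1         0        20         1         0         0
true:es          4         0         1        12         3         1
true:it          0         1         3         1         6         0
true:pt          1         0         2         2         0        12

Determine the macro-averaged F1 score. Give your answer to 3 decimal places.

0.638

Per-class F1 score (2·TP/(2·TP+FP+FN)):
  en: TP=10, FP=3+1+4+0+1=9, FN=3+4+4+4+3=18 → 20/47 = 0.4255
  fr: TP=20, FP=3+0+0+1+0=4, FN=3+0+1+0+0=4 → 40/48 = 0.8333
  de: TP=20, FP=4+0+1+3+2=10, FN=1+0+1+0+0=2 → 40/52 = 0.7692
  es: TP=12, FP=4+1+1+1+2=9, FN=4+0+1+3+1=9 → 24/42 = 0.5714
  it: TP=6, FP=4+0+0+3+0=7, FN=0+1+3+1+0=5 → 12/24 = 0.5000
  pt: TP=12, FP=3+0+0+1+0=4, FN=1+0+2+2+0=5 → 24/33 = 0.7273
Macro-F1 score = mean = (0.4255 + 0.8333 + 0.7692 + 0.5714 + 0.5000 + 0.7273) / 6 = 0.638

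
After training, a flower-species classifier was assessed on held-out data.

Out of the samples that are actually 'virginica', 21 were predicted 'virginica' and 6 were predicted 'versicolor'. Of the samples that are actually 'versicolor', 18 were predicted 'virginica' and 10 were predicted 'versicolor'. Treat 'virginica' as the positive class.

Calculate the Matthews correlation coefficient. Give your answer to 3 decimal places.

0.149

MCC = (TP·TN − FP·FN) / √((TP+FP)(TP+FN)(TN+FP)(TN+FN))
Numerator = 21·10 − 18·6 = 102
Denominator = √(39·27·28·16) = √471744 = 686.8362
MCC = 102 / 686.8362 = 0.149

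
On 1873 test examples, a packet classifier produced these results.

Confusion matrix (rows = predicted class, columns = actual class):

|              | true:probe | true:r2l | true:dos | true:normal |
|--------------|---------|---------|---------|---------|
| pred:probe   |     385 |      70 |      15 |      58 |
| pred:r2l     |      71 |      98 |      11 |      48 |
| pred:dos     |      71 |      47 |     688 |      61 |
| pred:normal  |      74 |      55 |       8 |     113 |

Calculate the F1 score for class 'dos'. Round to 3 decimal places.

F1 score = 2·TP/(2·TP+FP+FN).
dos: TP=688, FP=71+47+61=179, FN=15+11+8=34 → 1376/1589 = 0.8660

0.866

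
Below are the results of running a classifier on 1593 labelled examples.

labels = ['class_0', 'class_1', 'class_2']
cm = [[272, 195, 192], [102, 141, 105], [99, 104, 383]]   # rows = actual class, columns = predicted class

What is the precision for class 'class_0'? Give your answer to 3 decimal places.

0.575

One-vs-rest for 'class_0': TP = diagonal; FP = other classes predicted 'class_0'; FN = 'class_0' predicted as other.
precision = TP/(TP+FP).
class_0: TP=272, FP=102+99=201 → 272/473 = 0.5751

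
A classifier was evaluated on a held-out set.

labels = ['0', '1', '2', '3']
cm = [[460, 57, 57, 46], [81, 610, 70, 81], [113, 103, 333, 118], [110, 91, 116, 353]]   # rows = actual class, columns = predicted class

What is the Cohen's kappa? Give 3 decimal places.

0.501

Observed agreement pₒ = trace/N = 1756/2799 = 0.6274
Expected agreement pₑ = Σ (rowᵢ·colᵢ)/N² = (620·764 + 842·861 + 667·576 + 670·598)/2799² = 0.2532
κ = (pₒ − pₑ)/(1 − pₑ) = (0.6274 − 0.2532)/(1 − 0.2532) = 0.501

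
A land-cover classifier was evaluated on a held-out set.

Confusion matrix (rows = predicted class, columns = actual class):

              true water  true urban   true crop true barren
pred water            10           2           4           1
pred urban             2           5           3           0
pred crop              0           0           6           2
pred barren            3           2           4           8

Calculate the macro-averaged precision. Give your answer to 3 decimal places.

0.577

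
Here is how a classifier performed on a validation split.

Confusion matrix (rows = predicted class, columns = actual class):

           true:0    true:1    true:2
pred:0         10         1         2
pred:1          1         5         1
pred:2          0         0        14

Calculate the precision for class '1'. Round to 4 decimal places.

One-vs-rest for '1': TP = diagonal; FP = other classes predicted '1'; FN = '1' predicted as other.
precision = TP/(TP+FP).
1: TP=5, FP=1+1=2 → 5/7 = 0.71429

0.7143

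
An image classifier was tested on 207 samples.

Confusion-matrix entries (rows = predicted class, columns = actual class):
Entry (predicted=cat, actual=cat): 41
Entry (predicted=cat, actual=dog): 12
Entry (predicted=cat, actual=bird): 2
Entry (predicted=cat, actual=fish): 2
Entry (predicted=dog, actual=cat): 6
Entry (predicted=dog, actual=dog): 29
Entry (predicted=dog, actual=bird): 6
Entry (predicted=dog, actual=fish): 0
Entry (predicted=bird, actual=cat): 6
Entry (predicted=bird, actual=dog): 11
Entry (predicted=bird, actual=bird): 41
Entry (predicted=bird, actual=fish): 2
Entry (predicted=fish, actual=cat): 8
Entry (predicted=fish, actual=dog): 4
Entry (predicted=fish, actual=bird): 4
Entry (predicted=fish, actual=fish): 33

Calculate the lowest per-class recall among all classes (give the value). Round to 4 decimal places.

0.5179

Per-class recall (TP/(TP+FN)):
  cat: TP=41, FN=6+6+8=20 → 41/61 = 0.67213
  dog: TP=29, FN=12+11+4=27 → 29/56 = 0.51786
  bird: TP=41, FN=2+6+4=12 → 41/53 = 0.77358
  fish: TP=33, FN=2+0+2=4 → 33/37 = 0.89189
Lowest is class 'dog' with recall = 0.5179.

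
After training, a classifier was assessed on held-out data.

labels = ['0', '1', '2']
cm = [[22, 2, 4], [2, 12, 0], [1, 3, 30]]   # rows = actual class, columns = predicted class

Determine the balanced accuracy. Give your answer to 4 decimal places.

0.8417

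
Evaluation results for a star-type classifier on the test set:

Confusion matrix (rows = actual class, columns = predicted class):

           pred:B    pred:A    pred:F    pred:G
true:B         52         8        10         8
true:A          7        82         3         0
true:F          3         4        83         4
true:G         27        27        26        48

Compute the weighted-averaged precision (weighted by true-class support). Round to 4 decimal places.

0.6997

Per-class precision (TP/(TP+FP)):
  B: TP=52, FP=7+3+27=37 → 52/89 = 0.58427
  A: TP=82, FP=8+4+27=39 → 82/121 = 0.67769
  F: TP=83, FP=10+3+26=39 → 83/122 = 0.68033
  G: TP=48, FP=8+0+4=12 → 48/60 = 0.80000
Weighted-precision = Σ (supportᵢ/N)·precisionᵢ with N=392: (78/392)·0.58427 + (92/392)·0.67769 + (94/392)·0.68033 + (128/392)·0.80000 = 0.6997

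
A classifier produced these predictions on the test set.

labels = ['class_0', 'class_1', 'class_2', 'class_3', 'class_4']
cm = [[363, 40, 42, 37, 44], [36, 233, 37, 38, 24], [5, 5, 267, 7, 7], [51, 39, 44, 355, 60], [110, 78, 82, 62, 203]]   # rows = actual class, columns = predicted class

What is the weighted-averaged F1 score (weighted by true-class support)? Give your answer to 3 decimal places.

0.617

Per-class F1 score (2·TP/(2·TP+FP+FN)):
  class_0: TP=363, FP=36+5+51+110=202, FN=40+42+37+44=163 → 726/1091 = 0.6654
  class_1: TP=233, FP=40+5+39+78=162, FN=36+37+38+24=135 → 466/763 = 0.6107
  class_2: TP=267, FP=42+37+44+82=205, FN=5+5+7+7=24 → 534/763 = 0.6999
  class_3: TP=355, FP=37+38+7+62=144, FN=51+39+44+60=194 → 710/1048 = 0.6775
  class_4: TP=203, FP=44+24+7+60=135, FN=110+78+82+62=332 → 406/873 = 0.4651
Weighted-F1 score = Σ (supportᵢ/N)·F1 scoreᵢ with N=2269: (526/2269)·0.6654 + (368/2269)·0.6107 + (291/2269)·0.6999 + (549/2269)·0.6775 + (535/2269)·0.4651 = 0.617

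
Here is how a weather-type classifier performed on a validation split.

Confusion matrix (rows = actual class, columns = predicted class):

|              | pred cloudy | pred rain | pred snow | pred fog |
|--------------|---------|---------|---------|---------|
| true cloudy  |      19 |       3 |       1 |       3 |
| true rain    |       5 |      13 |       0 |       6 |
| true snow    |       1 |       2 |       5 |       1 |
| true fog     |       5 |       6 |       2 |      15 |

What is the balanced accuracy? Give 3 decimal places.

0.591

Balanced accuracy = mean of per-class recall.
  cloudy: recall = 19/26 = 0.7308
  rain: recall = 13/24 = 0.5417
  snow: recall = 5/9 = 0.5556
  fog: recall = 15/28 = 0.5357
Mean = (0.7308 + 0.5417 + 0.5556 + 0.5357) / 4 = 0.591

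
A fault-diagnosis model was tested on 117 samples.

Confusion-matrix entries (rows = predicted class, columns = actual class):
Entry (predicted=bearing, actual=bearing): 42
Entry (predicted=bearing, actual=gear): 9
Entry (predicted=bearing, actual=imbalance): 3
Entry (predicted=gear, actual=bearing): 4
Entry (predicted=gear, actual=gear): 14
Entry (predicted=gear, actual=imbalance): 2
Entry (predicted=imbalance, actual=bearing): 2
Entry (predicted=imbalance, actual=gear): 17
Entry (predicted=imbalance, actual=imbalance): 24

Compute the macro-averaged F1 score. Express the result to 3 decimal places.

Per-class F1 score (2·TP/(2·TP+FP+FN)):
  bearing: TP=42, FP=9+3=12, FN=4+2=6 → 84/102 = 0.8235
  gear: TP=14, FP=4+2=6, FN=9+17=26 → 28/60 = 0.4667
  imbalance: TP=24, FP=2+17=19, FN=3+2=5 → 48/72 = 0.6667
Macro-F1 score = mean = (0.8235 + 0.4667 + 0.6667) / 3 = 0.652

0.652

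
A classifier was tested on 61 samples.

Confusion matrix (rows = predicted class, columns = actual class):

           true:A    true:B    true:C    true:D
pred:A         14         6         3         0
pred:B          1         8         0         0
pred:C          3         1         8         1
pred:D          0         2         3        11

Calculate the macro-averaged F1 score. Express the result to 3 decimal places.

0.669

Per-class F1 score (2·TP/(2·TP+FP+FN)):
  A: TP=14, FP=6+3+0=9, FN=1+3+0=4 → 28/41 = 0.6829
  B: TP=8, FP=1+0+0=1, FN=6+1+2=9 → 16/26 = 0.6154
  C: TP=8, FP=3+1+1=5, FN=3+0+3=6 → 16/27 = 0.5926
  D: TP=11, FP=0+2+3=5, FN=0+0+1=1 → 22/28 = 0.7857
Macro-F1 score = mean = (0.6829 + 0.6154 + 0.5926 + 0.7857) / 4 = 0.669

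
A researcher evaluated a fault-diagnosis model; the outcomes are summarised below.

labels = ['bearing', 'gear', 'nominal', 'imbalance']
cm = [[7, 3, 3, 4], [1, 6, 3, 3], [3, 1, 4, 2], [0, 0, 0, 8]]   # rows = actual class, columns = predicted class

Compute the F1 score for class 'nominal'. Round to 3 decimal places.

0.400

Treat 'nominal' as positive and all other classes as negative.
F1 score = 2·TP/(2·TP+FP+FN).
nominal: TP=4, FP=3+3+0=6, FN=3+1+2=6 → 8/20 = 0.4000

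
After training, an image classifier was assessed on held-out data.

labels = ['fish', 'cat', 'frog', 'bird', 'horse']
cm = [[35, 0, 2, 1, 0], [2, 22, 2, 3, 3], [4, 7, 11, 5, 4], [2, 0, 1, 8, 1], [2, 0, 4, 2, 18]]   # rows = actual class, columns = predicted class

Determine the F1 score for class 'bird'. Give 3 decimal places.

Treat 'bird' as positive and all other classes as negative.
F1 score = 2·TP/(2·TP+FP+FN).
bird: TP=8, FP=1+3+5+2=11, FN=2+0+1+1=4 → 16/31 = 0.5161

0.516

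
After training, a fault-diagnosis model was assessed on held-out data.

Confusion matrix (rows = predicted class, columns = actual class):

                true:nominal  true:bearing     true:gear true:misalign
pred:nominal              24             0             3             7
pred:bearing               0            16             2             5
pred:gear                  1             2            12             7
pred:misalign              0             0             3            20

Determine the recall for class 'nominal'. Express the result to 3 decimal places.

0.960

Treat 'nominal' as positive and all other classes as negative.
recall = TP/(TP+FN).
nominal: TP=24, FN=0+1+0=1 → 24/25 = 0.9600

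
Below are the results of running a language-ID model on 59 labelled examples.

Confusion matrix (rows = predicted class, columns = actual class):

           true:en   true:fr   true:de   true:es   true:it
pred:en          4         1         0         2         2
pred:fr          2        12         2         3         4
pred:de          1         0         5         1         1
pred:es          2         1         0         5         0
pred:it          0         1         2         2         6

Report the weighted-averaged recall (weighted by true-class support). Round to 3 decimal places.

0.542

Per-class recall (TP/(TP+FN)):
  en: TP=4, FN=2+1+2+0=5 → 4/9 = 0.4444
  fr: TP=12, FN=1+0+1+1=3 → 12/15 = 0.8000
  de: TP=5, FN=0+2+0+2=4 → 5/9 = 0.5556
  es: TP=5, FN=2+3+1+2=8 → 5/13 = 0.3846
  it: TP=6, FN=2+4+1+0=7 → 6/13 = 0.4615
Weighted-recall = Σ (supportᵢ/N)·recallᵢ with N=59: (9/59)·0.4444 + (15/59)·0.8000 + (9/59)·0.5556 + (13/59)·0.3846 + (13/59)·0.4615 = 0.542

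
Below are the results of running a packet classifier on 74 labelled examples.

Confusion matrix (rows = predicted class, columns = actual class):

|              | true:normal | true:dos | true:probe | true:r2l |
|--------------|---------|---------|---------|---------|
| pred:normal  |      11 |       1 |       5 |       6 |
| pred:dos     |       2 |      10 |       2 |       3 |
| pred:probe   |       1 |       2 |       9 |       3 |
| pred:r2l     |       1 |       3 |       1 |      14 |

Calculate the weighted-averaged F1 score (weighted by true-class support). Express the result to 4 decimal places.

Per-class F1 score (2·TP/(2·TP+FP+FN)):
  normal: TP=11, FP=1+5+6=12, FN=2+1+1=4 → 22/38 = 0.57895
  dos: TP=10, FP=2+2+3=7, FN=1+2+3=6 → 20/33 = 0.60606
  probe: TP=9, FP=1+2+3=6, FN=5+2+1=8 → 18/32 = 0.56250
  r2l: TP=14, FP=1+3+1=5, FN=6+3+3=12 → 28/45 = 0.62222
Weighted-F1 score = Σ (supportᵢ/N)·F1 scoreᵢ with N=74: (15/74)·0.57895 + (16/74)·0.60606 + (17/74)·0.56250 + (26/74)·0.62222 = 0.5962

0.5962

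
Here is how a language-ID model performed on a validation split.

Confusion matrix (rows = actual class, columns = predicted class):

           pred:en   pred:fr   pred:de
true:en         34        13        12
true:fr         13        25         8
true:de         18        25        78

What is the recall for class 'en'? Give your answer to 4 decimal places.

0.5763

Treat 'en' as positive and all other classes as negative.
recall = TP/(TP+FN).
en: TP=34, FN=13+12=25 → 34/59 = 0.57627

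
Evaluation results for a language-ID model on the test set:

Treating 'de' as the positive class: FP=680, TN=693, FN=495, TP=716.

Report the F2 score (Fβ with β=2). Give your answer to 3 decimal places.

0.574

Fβ = (1+β²)·TP / ((1+β²)·TP + β²·FN + FP), with β²=4
= 5·716 / (5·716 + 4·495 + 680) = 0.574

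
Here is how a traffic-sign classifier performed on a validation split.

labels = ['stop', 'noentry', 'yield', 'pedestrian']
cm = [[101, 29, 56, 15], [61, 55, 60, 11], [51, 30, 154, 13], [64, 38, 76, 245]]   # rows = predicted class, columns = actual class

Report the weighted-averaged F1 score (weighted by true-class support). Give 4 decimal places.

0.5124

Per-class F1 score (2·TP/(2·TP+FP+FN)):
  stop: TP=101, FP=29+56+15=100, FN=61+51+64=176 → 202/478 = 0.42259
  noentry: TP=55, FP=61+60+11=132, FN=29+30+38=97 → 110/339 = 0.32448
  yield: TP=154, FP=51+30+13=94, FN=56+60+76=192 → 308/594 = 0.51852
  pedestrian: TP=245, FP=64+38+76=178, FN=15+11+13=39 → 490/707 = 0.69307
Weighted-F1 score = Σ (supportᵢ/N)·F1 scoreᵢ with N=1059: (277/1059)·0.42259 + (152/1059)·0.32448 + (346/1059)·0.51852 + (284/1059)·0.69307 = 0.5124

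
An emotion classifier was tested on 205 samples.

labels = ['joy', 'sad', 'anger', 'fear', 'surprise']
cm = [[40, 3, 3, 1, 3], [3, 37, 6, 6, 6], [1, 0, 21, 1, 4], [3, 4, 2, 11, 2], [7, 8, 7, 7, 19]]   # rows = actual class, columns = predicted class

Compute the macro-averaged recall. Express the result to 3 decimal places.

Per-class recall (TP/(TP+FN)):
  joy: TP=40, FN=3+3+1+3=10 → 40/50 = 0.8000
  sad: TP=37, FN=3+6+6+6=21 → 37/58 = 0.6379
  anger: TP=21, FN=1+0+1+4=6 → 21/27 = 0.7778
  fear: TP=11, FN=3+4+2+2=11 → 11/22 = 0.5000
  surprise: TP=19, FN=7+8+7+7=29 → 19/48 = 0.3958
Macro-recall = mean = (0.8000 + 0.6379 + 0.7778 + 0.5000 + 0.3958) / 5 = 0.622

0.622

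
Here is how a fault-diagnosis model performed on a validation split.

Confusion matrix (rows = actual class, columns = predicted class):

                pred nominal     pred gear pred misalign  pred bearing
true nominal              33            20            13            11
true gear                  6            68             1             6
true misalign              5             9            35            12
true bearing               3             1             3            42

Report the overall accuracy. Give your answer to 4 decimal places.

0.6642

Accuracy = trace / total = (33+68+35+42=178) / 268 = 178/268 = 0.6642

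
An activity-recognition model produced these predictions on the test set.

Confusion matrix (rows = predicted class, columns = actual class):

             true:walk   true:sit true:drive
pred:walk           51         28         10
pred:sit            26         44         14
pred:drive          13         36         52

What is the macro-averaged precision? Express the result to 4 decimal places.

0.5372

Per-class precision (TP/(TP+FP)):
  walk: TP=51, FP=28+10=38 → 51/89 = 0.57303
  sit: TP=44, FP=26+14=40 → 44/84 = 0.52381
  drive: TP=52, FP=13+36=49 → 52/101 = 0.51485
Macro-precision = mean = (0.57303 + 0.52381 + 0.51485) / 3 = 0.5372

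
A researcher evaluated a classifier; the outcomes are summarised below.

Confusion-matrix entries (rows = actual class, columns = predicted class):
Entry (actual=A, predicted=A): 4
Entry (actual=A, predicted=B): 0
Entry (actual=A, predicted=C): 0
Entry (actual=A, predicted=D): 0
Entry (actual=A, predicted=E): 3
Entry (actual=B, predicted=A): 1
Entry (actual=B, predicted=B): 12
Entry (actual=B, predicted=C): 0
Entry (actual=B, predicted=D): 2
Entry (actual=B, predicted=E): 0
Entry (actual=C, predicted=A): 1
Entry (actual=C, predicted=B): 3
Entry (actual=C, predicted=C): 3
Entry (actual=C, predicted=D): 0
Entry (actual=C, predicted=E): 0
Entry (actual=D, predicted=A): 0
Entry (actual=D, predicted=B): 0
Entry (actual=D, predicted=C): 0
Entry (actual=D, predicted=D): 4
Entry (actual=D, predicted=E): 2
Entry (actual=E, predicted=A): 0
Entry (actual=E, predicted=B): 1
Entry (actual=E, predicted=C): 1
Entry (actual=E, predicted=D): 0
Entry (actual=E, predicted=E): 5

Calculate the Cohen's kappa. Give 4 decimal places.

0.5638

Observed agreement pₒ = trace/N = 28/42 = 0.66667
Expected agreement pₑ = Σ (rowᵢ·colᵢ)/N² = (7·6 + 15·16 + 7·4 + 6·6 + 7·10)/42² = 0.23583
κ = (pₒ − pₑ)/(1 − pₑ) = (0.66667 − 0.23583)/(1 − 0.23583) = 0.5638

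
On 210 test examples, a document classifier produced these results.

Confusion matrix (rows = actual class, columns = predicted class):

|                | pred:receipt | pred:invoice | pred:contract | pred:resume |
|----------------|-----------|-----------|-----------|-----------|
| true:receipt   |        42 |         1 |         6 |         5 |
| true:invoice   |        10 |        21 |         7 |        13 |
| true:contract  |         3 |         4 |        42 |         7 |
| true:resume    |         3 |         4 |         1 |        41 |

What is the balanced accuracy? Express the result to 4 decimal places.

Balanced accuracy = mean of per-class recall.
  receipt: recall = 42/54 = 0.77778
  invoice: recall = 21/51 = 0.41176
  contract: recall = 42/56 = 0.75000
  resume: recall = 41/49 = 0.83673
Mean = (0.77778 + 0.41176 + 0.75000 + 0.83673) / 4 = 0.6941

0.6941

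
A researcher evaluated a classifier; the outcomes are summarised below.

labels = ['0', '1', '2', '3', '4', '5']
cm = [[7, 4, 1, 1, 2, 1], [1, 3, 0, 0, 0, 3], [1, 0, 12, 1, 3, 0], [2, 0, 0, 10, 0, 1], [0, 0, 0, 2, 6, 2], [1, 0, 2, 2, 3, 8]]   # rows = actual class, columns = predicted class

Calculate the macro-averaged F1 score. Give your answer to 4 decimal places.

0.5641

Per-class F1 score (2·TP/(2·TP+FP+FN)):
  0: TP=7, FP=1+1+2+0+1=5, FN=4+1+1+2+1=9 → 14/28 = 0.50000
  1: TP=3, FP=4+0+0+0+0=4, FN=1+0+0+0+3=4 → 6/14 = 0.42857
  2: TP=12, FP=1+0+0+0+2=3, FN=1+0+1+3+0=5 → 24/32 = 0.75000
  3: TP=10, FP=1+0+1+2+2=6, FN=2+0+0+0+1=3 → 20/29 = 0.68966
  4: TP=6, FP=2+0+3+0+3=8, FN=0+0+0+2+2=4 → 12/24 = 0.50000
  5: TP=8, FP=1+3+0+1+2=7, FN=1+0+2+2+3=8 → 16/31 = 0.51613
Macro-F1 score = mean = (0.50000 + 0.42857 + 0.75000 + 0.68966 + 0.50000 + 0.51613) / 6 = 0.5641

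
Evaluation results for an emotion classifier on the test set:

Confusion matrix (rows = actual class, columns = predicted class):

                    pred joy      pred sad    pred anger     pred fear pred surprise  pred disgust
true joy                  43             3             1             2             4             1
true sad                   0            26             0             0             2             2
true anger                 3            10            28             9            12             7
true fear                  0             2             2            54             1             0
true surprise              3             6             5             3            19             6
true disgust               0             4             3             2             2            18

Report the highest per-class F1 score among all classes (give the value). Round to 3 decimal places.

0.837

Per-class F1 score (2·TP/(2·TP+FP+FN)):
  joy: TP=43, FP=0+3+0+3+0=6, FN=3+1+2+4+1=11 → 86/103 = 0.8350
  sad: TP=26, FP=3+10+2+6+4=25, FN=0+0+0+2+2=4 → 52/81 = 0.6420
  anger: TP=28, FP=1+0+2+5+3=11, FN=3+10+9+12+7=41 → 56/108 = 0.5185
  fear: TP=54, FP=2+0+9+3+2=16, FN=0+2+2+1+0=5 → 108/129 = 0.8372
  surprise: TP=19, FP=4+2+12+1+2=21, FN=3+6+5+3+6=23 → 38/82 = 0.4634
  disgust: TP=18, FP=1+2+7+0+6=16, FN=0+4+3+2+2=11 → 36/63 = 0.5714
Highest is class 'fear' with F1 score = 0.837.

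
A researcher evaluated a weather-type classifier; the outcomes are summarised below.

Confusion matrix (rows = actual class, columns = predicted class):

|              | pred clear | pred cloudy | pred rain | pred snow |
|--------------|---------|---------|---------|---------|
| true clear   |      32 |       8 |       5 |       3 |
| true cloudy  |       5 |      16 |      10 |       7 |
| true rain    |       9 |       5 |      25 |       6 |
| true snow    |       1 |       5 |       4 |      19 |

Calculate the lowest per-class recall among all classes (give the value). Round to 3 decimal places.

Per-class recall (TP/(TP+FN)):
  clear: TP=32, FN=8+5+3=16 → 32/48 = 0.6667
  cloudy: TP=16, FN=5+10+7=22 → 16/38 = 0.4211
  rain: TP=25, FN=9+5+6=20 → 25/45 = 0.5556
  snow: TP=19, FN=1+5+4=10 → 19/29 = 0.6552
Lowest is class 'cloudy' with recall = 0.421.

0.421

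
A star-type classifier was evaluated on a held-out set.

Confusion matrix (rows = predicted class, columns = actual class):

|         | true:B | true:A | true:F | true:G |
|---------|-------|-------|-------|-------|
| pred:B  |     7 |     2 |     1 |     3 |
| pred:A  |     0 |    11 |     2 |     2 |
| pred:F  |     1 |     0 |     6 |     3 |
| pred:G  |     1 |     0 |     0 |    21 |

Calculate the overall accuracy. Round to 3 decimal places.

0.750

Accuracy = trace / total = (7+11+6+21=45) / 60 = 45/60 = 0.750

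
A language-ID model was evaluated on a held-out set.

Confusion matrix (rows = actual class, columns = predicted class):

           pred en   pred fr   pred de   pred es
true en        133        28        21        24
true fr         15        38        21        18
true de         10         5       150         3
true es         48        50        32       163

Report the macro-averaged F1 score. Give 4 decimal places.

Per-class F1 score (2·TP/(2·TP+FP+FN)):
  en: TP=133, FP=15+10+48=73, FN=28+21+24=73 → 266/412 = 0.64563
  fr: TP=38, FP=28+5+50=83, FN=15+21+18=54 → 76/213 = 0.35681
  de: TP=150, FP=21+21+32=74, FN=10+5+3=18 → 300/392 = 0.76531
  es: TP=163, FP=24+18+3=45, FN=48+50+32=130 → 326/501 = 0.65070
Macro-F1 score = mean = (0.64563 + 0.35681 + 0.76531 + 0.65070) / 4 = 0.6046

0.6046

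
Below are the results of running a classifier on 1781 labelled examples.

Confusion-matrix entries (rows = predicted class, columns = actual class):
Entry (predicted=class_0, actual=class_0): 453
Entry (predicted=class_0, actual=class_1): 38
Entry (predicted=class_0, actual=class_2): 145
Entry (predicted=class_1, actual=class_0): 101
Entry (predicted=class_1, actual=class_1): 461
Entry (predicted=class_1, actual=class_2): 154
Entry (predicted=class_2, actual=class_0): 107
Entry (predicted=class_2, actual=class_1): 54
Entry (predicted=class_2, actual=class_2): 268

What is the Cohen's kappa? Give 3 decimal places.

Observed agreement pₒ = trace/N = 1182/1781 = 0.6637
Expected agreement pₑ = Σ (rowᵢ·colᵢ)/N² = (661·636 + 553·716 + 567·429)/1781² = 0.3340
κ = (pₒ − pₑ)/(1 − pₑ) = (0.6637 − 0.3340)/(1 − 0.3340) = 0.495

0.495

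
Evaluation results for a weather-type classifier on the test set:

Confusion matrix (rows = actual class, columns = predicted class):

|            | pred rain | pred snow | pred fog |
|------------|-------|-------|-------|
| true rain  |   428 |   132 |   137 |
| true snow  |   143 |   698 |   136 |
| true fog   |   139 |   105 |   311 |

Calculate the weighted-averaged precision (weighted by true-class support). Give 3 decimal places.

0.648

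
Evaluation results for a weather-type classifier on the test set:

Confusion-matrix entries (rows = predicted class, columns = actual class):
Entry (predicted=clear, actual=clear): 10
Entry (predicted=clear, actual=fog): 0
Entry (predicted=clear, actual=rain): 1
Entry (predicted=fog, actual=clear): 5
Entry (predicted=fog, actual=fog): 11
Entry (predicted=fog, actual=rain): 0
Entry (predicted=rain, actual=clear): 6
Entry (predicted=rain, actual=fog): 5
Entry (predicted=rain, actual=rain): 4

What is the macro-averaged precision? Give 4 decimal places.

Per-class precision (TP/(TP+FP)):
  clear: TP=10, FP=0+1=1 → 10/11 = 0.90909
  fog: TP=11, FP=5+0=5 → 11/16 = 0.68750
  rain: TP=4, FP=6+5=11 → 4/15 = 0.26667
Macro-precision = mean = (0.90909 + 0.68750 + 0.26667) / 3 = 0.6211

0.6211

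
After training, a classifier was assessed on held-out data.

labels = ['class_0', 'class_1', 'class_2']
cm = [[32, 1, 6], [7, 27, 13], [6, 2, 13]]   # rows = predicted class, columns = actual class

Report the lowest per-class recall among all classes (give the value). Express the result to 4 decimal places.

Per-class recall (TP/(TP+FN)):
  class_0: TP=32, FN=7+6=13 → 32/45 = 0.71111
  class_1: TP=27, FN=1+2=3 → 27/30 = 0.90000
  class_2: TP=13, FN=6+13=19 → 13/32 = 0.40625
Lowest is class 'class_2' with recall = 0.4063.

0.4063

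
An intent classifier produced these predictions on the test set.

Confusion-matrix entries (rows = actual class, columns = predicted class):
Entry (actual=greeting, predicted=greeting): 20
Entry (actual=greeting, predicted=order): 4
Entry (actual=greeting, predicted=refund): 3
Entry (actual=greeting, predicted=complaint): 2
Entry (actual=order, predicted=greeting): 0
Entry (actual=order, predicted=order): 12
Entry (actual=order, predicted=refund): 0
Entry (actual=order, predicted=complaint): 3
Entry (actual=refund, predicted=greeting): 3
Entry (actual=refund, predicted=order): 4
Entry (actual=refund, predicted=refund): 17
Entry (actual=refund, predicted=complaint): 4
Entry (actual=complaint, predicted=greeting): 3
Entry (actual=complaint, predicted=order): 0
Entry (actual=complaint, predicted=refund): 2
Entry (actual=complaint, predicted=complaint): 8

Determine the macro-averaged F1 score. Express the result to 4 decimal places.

Per-class F1 score (2·TP/(2·TP+FP+FN)):
  greeting: TP=20, FP=0+3+3=6, FN=4+3+2=9 → 40/55 = 0.72727
  order: TP=12, FP=4+4+0=8, FN=0+0+3=3 → 24/35 = 0.68571
  refund: TP=17, FP=3+0+2=5, FN=3+4+4=11 → 34/50 = 0.68000
  complaint: TP=8, FP=2+3+4=9, FN=3+0+2=5 → 16/30 = 0.53333
Macro-F1 score = mean = (0.72727 + 0.68571 + 0.68000 + 0.53333) / 4 = 0.6566

0.6566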